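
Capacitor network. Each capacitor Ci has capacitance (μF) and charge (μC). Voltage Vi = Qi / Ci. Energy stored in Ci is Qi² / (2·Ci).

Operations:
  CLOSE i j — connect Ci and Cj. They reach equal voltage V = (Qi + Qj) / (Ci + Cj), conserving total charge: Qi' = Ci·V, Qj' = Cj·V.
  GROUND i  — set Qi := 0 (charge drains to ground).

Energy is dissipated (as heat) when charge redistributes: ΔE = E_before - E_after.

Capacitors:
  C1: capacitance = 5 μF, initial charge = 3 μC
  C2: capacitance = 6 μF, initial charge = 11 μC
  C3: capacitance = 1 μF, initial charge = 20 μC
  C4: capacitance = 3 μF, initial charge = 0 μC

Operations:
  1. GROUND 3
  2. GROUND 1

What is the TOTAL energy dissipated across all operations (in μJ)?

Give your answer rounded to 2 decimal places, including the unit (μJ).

Initial: C1(5μF, Q=3μC, V=0.60V), C2(6μF, Q=11μC, V=1.83V), C3(1μF, Q=20μC, V=20.00V), C4(3μF, Q=0μC, V=0.00V)
Op 1: GROUND 3: Q3=0; energy lost=200.000
Op 2: GROUND 1: Q1=0; energy lost=0.900
Total dissipated: 200.900 μJ

Answer: 200.90 μJ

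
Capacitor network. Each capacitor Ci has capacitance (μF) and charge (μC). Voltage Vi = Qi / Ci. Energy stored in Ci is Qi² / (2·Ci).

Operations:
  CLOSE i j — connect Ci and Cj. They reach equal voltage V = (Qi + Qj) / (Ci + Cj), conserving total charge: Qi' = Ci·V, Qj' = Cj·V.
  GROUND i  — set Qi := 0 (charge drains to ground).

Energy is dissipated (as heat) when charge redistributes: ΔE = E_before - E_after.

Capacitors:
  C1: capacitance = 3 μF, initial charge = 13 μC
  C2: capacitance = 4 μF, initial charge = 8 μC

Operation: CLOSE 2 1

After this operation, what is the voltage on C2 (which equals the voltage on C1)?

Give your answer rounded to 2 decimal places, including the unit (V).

Initial: C1(3μF, Q=13μC, V=4.33V), C2(4μF, Q=8μC, V=2.00V)
Op 1: CLOSE 2-1: Q_total=21.00, C_total=7.00, V=3.00; Q2=12.00, Q1=9.00; dissipated=4.667

Answer: 3.00 V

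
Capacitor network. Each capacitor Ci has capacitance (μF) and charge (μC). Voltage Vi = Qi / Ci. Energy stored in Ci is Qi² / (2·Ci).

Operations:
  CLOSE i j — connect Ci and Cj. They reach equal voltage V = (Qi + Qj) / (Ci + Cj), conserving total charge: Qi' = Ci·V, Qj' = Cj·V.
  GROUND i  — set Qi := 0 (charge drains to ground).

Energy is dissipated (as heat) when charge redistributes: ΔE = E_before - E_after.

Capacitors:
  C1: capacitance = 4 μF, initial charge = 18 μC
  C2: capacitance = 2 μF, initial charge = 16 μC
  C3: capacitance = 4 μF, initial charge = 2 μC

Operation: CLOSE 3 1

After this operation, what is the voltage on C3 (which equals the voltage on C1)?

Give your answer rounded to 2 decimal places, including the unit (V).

Initial: C1(4μF, Q=18μC, V=4.50V), C2(2μF, Q=16μC, V=8.00V), C3(4μF, Q=2μC, V=0.50V)
Op 1: CLOSE 3-1: Q_total=20.00, C_total=8.00, V=2.50; Q3=10.00, Q1=10.00; dissipated=16.000

Answer: 2.50 V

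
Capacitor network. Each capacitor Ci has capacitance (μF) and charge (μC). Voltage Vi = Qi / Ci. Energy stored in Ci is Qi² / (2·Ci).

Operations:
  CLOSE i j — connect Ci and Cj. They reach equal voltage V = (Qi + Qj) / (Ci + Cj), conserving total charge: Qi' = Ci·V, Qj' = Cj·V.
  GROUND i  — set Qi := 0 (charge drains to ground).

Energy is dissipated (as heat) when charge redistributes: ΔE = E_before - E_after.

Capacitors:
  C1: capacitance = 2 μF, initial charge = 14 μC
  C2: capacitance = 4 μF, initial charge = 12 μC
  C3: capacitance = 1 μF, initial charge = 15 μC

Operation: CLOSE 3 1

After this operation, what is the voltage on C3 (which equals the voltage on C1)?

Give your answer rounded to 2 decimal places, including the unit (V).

Answer: 9.67 V

Derivation:
Initial: C1(2μF, Q=14μC, V=7.00V), C2(4μF, Q=12μC, V=3.00V), C3(1μF, Q=15μC, V=15.00V)
Op 1: CLOSE 3-1: Q_total=29.00, C_total=3.00, V=9.67; Q3=9.67, Q1=19.33; dissipated=21.333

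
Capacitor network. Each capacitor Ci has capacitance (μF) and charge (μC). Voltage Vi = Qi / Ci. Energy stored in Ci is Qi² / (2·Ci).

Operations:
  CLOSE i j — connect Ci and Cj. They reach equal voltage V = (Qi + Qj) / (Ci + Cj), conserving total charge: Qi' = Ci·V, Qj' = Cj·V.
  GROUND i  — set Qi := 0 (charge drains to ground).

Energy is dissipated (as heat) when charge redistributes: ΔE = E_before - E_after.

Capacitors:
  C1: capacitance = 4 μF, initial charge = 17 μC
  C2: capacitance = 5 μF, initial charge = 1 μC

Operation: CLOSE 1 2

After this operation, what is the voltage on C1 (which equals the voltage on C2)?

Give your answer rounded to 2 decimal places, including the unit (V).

Answer: 2.00 V

Derivation:
Initial: C1(4μF, Q=17μC, V=4.25V), C2(5μF, Q=1μC, V=0.20V)
Op 1: CLOSE 1-2: Q_total=18.00, C_total=9.00, V=2.00; Q1=8.00, Q2=10.00; dissipated=18.225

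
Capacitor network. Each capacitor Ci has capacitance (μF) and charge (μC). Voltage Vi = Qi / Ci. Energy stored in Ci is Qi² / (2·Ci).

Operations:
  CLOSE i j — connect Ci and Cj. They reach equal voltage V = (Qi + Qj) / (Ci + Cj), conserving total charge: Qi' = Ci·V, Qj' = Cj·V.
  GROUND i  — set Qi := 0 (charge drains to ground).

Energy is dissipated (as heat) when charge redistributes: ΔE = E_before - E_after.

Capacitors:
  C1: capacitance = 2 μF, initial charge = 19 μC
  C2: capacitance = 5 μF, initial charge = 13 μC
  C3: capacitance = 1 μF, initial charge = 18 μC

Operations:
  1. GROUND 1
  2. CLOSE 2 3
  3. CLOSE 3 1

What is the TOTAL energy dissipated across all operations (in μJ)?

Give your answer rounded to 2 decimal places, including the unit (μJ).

Answer: 197.96 μJ

Derivation:
Initial: C1(2μF, Q=19μC, V=9.50V), C2(5μF, Q=13μC, V=2.60V), C3(1μF, Q=18μC, V=18.00V)
Op 1: GROUND 1: Q1=0; energy lost=90.250
Op 2: CLOSE 2-3: Q_total=31.00, C_total=6.00, V=5.17; Q2=25.83, Q3=5.17; dissipated=98.817
Op 3: CLOSE 3-1: Q_total=5.17, C_total=3.00, V=1.72; Q3=1.72, Q1=3.44; dissipated=8.898
Total dissipated: 197.965 μJ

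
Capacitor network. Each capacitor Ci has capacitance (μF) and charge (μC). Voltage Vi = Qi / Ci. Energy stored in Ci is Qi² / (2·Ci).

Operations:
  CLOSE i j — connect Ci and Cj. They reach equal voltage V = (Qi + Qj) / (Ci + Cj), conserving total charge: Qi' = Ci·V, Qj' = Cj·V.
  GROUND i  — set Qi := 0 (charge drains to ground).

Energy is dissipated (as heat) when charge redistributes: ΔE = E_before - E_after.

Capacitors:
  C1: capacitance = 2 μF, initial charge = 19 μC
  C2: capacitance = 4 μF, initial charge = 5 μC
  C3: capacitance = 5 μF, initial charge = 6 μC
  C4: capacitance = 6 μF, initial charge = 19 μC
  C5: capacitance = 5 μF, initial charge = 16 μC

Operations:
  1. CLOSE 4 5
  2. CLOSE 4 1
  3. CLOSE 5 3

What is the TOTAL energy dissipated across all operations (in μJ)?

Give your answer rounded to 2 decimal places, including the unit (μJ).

Answer: 34.85 μJ

Derivation:
Initial: C1(2μF, Q=19μC, V=9.50V), C2(4μF, Q=5μC, V=1.25V), C3(5μF, Q=6μC, V=1.20V), C4(6μF, Q=19μC, V=3.17V), C5(5μF, Q=16μC, V=3.20V)
Op 1: CLOSE 4-5: Q_total=35.00, C_total=11.00, V=3.18; Q4=19.09, Q5=15.91; dissipated=0.002
Op 2: CLOSE 4-1: Q_total=38.09, C_total=8.00, V=4.76; Q4=28.57, Q1=9.52; dissipated=29.940
Op 3: CLOSE 5-3: Q_total=21.91, C_total=10.00, V=2.19; Q5=10.95, Q3=10.95; dissipated=4.910
Total dissipated: 34.851 μJ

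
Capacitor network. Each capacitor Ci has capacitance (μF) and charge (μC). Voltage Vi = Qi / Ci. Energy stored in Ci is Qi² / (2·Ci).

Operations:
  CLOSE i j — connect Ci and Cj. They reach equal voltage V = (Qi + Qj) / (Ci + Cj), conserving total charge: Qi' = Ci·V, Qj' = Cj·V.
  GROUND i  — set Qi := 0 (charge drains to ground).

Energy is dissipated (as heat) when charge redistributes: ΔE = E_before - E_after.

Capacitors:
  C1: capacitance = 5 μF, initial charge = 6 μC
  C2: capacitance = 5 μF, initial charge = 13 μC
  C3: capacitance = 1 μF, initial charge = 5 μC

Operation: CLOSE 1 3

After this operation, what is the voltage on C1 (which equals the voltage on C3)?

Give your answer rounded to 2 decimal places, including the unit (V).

Initial: C1(5μF, Q=6μC, V=1.20V), C2(5μF, Q=13μC, V=2.60V), C3(1μF, Q=5μC, V=5.00V)
Op 1: CLOSE 1-3: Q_total=11.00, C_total=6.00, V=1.83; Q1=9.17, Q3=1.83; dissipated=6.017

Answer: 1.83 V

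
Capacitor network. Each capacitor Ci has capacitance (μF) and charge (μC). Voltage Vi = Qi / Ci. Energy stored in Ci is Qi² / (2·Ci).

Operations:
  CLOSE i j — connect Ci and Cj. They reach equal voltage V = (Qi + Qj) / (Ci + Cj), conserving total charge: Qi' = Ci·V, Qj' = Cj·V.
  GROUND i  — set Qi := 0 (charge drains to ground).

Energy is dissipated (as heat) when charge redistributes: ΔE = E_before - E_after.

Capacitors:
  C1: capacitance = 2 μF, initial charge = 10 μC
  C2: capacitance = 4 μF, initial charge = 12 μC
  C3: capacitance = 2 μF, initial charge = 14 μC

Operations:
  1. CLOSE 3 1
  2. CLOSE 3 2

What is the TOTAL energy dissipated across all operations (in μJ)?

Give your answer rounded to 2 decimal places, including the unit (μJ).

Initial: C1(2μF, Q=10μC, V=5.00V), C2(4μF, Q=12μC, V=3.00V), C3(2μF, Q=14μC, V=7.00V)
Op 1: CLOSE 3-1: Q_total=24.00, C_total=4.00, V=6.00; Q3=12.00, Q1=12.00; dissipated=2.000
Op 2: CLOSE 3-2: Q_total=24.00, C_total=6.00, V=4.00; Q3=8.00, Q2=16.00; dissipated=6.000
Total dissipated: 8.000 μJ

Answer: 8.00 μJ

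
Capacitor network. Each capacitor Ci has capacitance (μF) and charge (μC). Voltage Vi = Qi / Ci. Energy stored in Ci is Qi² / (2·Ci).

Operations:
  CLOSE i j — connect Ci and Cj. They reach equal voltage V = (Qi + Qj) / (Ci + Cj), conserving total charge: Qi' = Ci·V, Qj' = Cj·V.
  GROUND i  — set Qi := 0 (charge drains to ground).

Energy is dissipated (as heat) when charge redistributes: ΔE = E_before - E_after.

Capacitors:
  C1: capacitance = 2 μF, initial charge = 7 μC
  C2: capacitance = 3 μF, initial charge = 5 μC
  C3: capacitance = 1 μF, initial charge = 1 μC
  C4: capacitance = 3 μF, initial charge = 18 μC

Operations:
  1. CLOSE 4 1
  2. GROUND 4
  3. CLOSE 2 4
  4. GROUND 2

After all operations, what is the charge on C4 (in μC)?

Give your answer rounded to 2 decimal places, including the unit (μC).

Answer: 2.50 μC

Derivation:
Initial: C1(2μF, Q=7μC, V=3.50V), C2(3μF, Q=5μC, V=1.67V), C3(1μF, Q=1μC, V=1.00V), C4(3μF, Q=18μC, V=6.00V)
Op 1: CLOSE 4-1: Q_total=25.00, C_total=5.00, V=5.00; Q4=15.00, Q1=10.00; dissipated=3.750
Op 2: GROUND 4: Q4=0; energy lost=37.500
Op 3: CLOSE 2-4: Q_total=5.00, C_total=6.00, V=0.83; Q2=2.50, Q4=2.50; dissipated=2.083
Op 4: GROUND 2: Q2=0; energy lost=1.042
Final charges: Q1=10.00, Q2=0.00, Q3=1.00, Q4=2.50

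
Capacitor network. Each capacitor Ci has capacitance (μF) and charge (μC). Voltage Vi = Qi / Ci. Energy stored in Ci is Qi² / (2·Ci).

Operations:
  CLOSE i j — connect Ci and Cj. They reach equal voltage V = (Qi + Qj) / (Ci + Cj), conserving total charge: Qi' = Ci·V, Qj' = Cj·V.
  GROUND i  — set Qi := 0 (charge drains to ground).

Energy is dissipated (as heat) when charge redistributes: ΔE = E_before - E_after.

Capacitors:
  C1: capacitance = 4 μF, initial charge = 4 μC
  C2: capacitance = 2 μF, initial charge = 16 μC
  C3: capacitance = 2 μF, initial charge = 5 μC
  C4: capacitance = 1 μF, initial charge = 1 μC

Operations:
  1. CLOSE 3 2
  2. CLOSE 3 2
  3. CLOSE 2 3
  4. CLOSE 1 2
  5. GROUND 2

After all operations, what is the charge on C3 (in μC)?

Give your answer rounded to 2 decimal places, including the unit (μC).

Initial: C1(4μF, Q=4μC, V=1.00V), C2(2μF, Q=16μC, V=8.00V), C3(2μF, Q=5μC, V=2.50V), C4(1μF, Q=1μC, V=1.00V)
Op 1: CLOSE 3-2: Q_total=21.00, C_total=4.00, V=5.25; Q3=10.50, Q2=10.50; dissipated=15.125
Op 2: CLOSE 3-2: Q_total=21.00, C_total=4.00, V=5.25; Q3=10.50, Q2=10.50; dissipated=0.000
Op 3: CLOSE 2-3: Q_total=21.00, C_total=4.00, V=5.25; Q2=10.50, Q3=10.50; dissipated=0.000
Op 4: CLOSE 1-2: Q_total=14.50, C_total=6.00, V=2.42; Q1=9.67, Q2=4.83; dissipated=12.042
Op 5: GROUND 2: Q2=0; energy lost=5.840
Final charges: Q1=9.67, Q2=0.00, Q3=10.50, Q4=1.00

Answer: 10.50 μC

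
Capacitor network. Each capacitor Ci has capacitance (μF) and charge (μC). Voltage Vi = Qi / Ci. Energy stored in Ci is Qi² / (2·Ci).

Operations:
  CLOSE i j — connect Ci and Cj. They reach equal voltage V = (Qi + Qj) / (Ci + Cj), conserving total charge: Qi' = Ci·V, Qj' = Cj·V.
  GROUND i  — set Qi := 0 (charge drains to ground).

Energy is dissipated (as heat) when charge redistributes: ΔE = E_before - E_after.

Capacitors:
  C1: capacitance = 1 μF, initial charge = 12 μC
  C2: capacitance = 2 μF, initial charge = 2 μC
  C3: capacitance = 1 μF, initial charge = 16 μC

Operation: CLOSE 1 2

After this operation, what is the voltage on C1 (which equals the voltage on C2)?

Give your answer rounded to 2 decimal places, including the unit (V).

Initial: C1(1μF, Q=12μC, V=12.00V), C2(2μF, Q=2μC, V=1.00V), C3(1μF, Q=16μC, V=16.00V)
Op 1: CLOSE 1-2: Q_total=14.00, C_total=3.00, V=4.67; Q1=4.67, Q2=9.33; dissipated=40.333

Answer: 4.67 V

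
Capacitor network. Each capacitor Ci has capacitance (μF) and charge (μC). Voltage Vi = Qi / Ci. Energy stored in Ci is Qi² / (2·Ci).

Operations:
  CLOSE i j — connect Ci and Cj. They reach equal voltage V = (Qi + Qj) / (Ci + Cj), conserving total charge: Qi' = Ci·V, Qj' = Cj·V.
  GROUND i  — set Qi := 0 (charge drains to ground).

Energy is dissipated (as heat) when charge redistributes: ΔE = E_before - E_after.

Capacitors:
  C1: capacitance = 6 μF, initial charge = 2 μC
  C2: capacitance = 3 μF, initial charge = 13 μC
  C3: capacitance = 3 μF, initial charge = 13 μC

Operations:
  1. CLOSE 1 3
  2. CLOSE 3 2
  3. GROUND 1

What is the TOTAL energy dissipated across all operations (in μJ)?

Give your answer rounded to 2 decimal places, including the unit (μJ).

Initial: C1(6μF, Q=2μC, V=0.33V), C2(3μF, Q=13μC, V=4.33V), C3(3μF, Q=13μC, V=4.33V)
Op 1: CLOSE 1-3: Q_total=15.00, C_total=9.00, V=1.67; Q1=10.00, Q3=5.00; dissipated=16.000
Op 2: CLOSE 3-2: Q_total=18.00, C_total=6.00, V=3.00; Q3=9.00, Q2=9.00; dissipated=5.333
Op 3: GROUND 1: Q1=0; energy lost=8.333
Total dissipated: 29.667 μJ

Answer: 29.67 μJ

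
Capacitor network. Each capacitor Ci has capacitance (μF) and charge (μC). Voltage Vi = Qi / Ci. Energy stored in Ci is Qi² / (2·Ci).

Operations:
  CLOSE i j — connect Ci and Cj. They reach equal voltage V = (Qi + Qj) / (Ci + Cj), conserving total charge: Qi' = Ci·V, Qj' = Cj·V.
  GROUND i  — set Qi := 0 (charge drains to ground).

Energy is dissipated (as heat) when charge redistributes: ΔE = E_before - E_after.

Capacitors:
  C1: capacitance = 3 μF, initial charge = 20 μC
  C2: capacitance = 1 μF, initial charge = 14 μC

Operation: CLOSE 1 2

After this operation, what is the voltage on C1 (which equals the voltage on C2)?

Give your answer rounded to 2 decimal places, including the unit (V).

Initial: C1(3μF, Q=20μC, V=6.67V), C2(1μF, Q=14μC, V=14.00V)
Op 1: CLOSE 1-2: Q_total=34.00, C_total=4.00, V=8.50; Q1=25.50, Q2=8.50; dissipated=20.167

Answer: 8.50 V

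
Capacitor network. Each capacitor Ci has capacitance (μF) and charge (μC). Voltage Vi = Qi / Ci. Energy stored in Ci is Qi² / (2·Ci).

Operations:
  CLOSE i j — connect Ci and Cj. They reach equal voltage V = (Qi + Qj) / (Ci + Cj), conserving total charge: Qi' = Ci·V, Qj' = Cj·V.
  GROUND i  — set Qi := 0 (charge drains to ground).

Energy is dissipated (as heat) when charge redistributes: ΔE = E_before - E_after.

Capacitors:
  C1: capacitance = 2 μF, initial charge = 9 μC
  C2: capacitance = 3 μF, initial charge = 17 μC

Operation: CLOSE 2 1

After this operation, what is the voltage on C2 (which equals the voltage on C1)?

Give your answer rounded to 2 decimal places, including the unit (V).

Initial: C1(2μF, Q=9μC, V=4.50V), C2(3μF, Q=17μC, V=5.67V)
Op 1: CLOSE 2-1: Q_total=26.00, C_total=5.00, V=5.20; Q2=15.60, Q1=10.40; dissipated=0.817

Answer: 5.20 V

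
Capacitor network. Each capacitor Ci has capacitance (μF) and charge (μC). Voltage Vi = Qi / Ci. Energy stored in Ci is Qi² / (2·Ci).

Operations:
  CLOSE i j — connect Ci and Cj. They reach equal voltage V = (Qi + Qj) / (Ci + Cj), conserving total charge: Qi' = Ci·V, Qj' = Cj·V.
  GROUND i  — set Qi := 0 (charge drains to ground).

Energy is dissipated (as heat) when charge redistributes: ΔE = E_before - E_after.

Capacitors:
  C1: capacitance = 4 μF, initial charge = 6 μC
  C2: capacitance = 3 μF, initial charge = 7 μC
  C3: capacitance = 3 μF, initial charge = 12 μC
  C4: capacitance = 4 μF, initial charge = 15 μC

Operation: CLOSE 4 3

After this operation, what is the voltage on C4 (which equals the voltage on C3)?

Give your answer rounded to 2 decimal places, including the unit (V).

Answer: 3.86 V

Derivation:
Initial: C1(4μF, Q=6μC, V=1.50V), C2(3μF, Q=7μC, V=2.33V), C3(3μF, Q=12μC, V=4.00V), C4(4μF, Q=15μC, V=3.75V)
Op 1: CLOSE 4-3: Q_total=27.00, C_total=7.00, V=3.86; Q4=15.43, Q3=11.57; dissipated=0.054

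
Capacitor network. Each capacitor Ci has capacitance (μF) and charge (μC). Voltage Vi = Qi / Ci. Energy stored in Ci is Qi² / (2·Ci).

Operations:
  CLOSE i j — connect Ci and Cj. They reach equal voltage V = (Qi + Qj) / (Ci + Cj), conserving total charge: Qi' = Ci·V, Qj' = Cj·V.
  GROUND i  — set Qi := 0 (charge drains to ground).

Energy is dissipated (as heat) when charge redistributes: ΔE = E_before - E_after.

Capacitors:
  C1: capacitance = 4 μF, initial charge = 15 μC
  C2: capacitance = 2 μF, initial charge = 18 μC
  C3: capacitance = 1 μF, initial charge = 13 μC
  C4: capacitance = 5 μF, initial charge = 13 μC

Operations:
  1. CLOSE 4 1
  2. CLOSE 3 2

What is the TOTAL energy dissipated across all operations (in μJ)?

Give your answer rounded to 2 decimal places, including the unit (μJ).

Answer: 6.80 μJ

Derivation:
Initial: C1(4μF, Q=15μC, V=3.75V), C2(2μF, Q=18μC, V=9.00V), C3(1μF, Q=13μC, V=13.00V), C4(5μF, Q=13μC, V=2.60V)
Op 1: CLOSE 4-1: Q_total=28.00, C_total=9.00, V=3.11; Q4=15.56, Q1=12.44; dissipated=1.469
Op 2: CLOSE 3-2: Q_total=31.00, C_total=3.00, V=10.33; Q3=10.33, Q2=20.67; dissipated=5.333
Total dissipated: 6.803 μJ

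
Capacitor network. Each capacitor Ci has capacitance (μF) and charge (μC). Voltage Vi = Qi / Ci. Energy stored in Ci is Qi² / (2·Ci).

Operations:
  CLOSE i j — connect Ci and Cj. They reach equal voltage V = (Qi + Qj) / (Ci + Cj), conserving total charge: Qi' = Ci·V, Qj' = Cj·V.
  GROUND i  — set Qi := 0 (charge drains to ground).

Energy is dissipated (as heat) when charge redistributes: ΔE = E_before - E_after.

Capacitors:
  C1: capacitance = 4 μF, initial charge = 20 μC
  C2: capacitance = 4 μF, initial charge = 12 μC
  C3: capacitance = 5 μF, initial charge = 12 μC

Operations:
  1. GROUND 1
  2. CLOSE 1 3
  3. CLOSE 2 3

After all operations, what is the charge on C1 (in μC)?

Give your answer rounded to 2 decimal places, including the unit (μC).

Answer: 5.33 μC

Derivation:
Initial: C1(4μF, Q=20μC, V=5.00V), C2(4μF, Q=12μC, V=3.00V), C3(5μF, Q=12μC, V=2.40V)
Op 1: GROUND 1: Q1=0; energy lost=50.000
Op 2: CLOSE 1-3: Q_total=12.00, C_total=9.00, V=1.33; Q1=5.33, Q3=6.67; dissipated=6.400
Op 3: CLOSE 2-3: Q_total=18.67, C_total=9.00, V=2.07; Q2=8.30, Q3=10.37; dissipated=3.086
Final charges: Q1=5.33, Q2=8.30, Q3=10.37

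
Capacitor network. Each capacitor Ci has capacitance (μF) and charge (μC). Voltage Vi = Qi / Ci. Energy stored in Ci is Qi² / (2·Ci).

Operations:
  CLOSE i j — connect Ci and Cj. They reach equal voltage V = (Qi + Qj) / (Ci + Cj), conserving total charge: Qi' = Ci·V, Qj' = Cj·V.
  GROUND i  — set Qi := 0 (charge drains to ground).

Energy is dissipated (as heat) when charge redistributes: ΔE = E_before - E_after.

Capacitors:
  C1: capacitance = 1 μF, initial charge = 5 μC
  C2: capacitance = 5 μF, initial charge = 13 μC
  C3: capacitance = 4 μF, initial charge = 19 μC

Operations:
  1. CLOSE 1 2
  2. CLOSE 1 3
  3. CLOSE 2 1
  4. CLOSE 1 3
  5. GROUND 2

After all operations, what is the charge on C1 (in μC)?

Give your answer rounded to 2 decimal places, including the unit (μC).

Initial: C1(1μF, Q=5μC, V=5.00V), C2(5μF, Q=13μC, V=2.60V), C3(4μF, Q=19μC, V=4.75V)
Op 1: CLOSE 1-2: Q_total=18.00, C_total=6.00, V=3.00; Q1=3.00, Q2=15.00; dissipated=2.400
Op 2: CLOSE 1-3: Q_total=22.00, C_total=5.00, V=4.40; Q1=4.40, Q3=17.60; dissipated=1.225
Op 3: CLOSE 2-1: Q_total=19.40, C_total=6.00, V=3.23; Q2=16.17, Q1=3.23; dissipated=0.817
Op 4: CLOSE 1-3: Q_total=20.83, C_total=5.00, V=4.17; Q1=4.17, Q3=16.67; dissipated=0.544
Op 5: GROUND 2: Q2=0; energy lost=26.136
Final charges: Q1=4.17, Q2=0.00, Q3=16.67

Answer: 4.17 μC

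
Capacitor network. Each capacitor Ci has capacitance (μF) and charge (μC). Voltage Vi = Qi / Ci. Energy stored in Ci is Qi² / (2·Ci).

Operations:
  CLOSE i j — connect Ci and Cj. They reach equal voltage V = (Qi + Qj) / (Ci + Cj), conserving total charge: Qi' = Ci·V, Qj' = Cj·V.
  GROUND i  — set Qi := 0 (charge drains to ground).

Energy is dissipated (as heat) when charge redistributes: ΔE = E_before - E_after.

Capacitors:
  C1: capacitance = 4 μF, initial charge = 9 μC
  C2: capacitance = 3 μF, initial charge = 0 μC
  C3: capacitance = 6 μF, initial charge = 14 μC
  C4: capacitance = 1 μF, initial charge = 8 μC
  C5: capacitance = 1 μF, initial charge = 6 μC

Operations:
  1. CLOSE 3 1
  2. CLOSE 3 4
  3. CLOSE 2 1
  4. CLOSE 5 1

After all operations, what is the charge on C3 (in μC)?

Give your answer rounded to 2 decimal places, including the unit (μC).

Initial: C1(4μF, Q=9μC, V=2.25V), C2(3μF, Q=0μC, V=0.00V), C3(6μF, Q=14μC, V=2.33V), C4(1μF, Q=8μC, V=8.00V), C5(1μF, Q=6μC, V=6.00V)
Op 1: CLOSE 3-1: Q_total=23.00, C_total=10.00, V=2.30; Q3=13.80, Q1=9.20; dissipated=0.008
Op 2: CLOSE 3-4: Q_total=21.80, C_total=7.00, V=3.11; Q3=18.69, Q4=3.11; dissipated=13.924
Op 3: CLOSE 2-1: Q_total=9.20, C_total=7.00, V=1.31; Q2=3.94, Q1=5.26; dissipated=4.534
Op 4: CLOSE 5-1: Q_total=11.26, C_total=5.00, V=2.25; Q5=2.25, Q1=9.01; dissipated=8.782
Final charges: Q1=9.01, Q2=3.94, Q3=18.69, Q4=3.11, Q5=2.25

Answer: 18.69 μC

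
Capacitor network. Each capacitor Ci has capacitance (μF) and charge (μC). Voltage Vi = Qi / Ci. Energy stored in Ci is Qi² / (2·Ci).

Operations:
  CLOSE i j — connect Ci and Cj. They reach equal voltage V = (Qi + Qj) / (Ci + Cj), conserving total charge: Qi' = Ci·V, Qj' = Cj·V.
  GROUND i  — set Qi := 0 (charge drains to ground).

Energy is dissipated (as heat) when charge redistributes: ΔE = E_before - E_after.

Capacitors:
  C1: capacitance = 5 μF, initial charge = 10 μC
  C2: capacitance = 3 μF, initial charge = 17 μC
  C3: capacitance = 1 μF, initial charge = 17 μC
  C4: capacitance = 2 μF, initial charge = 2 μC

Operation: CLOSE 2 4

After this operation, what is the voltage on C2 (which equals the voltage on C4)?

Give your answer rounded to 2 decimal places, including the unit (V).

Answer: 3.80 V

Derivation:
Initial: C1(5μF, Q=10μC, V=2.00V), C2(3μF, Q=17μC, V=5.67V), C3(1μF, Q=17μC, V=17.00V), C4(2μF, Q=2μC, V=1.00V)
Op 1: CLOSE 2-4: Q_total=19.00, C_total=5.00, V=3.80; Q2=11.40, Q4=7.60; dissipated=13.067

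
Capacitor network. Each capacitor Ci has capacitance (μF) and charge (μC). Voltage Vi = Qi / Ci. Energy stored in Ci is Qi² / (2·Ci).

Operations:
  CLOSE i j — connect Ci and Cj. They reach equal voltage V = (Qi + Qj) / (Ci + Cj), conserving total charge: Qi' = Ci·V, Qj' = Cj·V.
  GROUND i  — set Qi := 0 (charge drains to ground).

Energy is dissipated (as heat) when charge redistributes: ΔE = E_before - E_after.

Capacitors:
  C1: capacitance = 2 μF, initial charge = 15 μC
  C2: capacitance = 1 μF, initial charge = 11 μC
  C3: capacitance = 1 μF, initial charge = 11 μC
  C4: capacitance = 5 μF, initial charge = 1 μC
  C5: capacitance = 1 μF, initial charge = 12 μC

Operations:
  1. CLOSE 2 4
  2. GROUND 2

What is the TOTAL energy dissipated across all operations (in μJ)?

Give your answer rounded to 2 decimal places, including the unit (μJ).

Answer: 50.60 μJ

Derivation:
Initial: C1(2μF, Q=15μC, V=7.50V), C2(1μF, Q=11μC, V=11.00V), C3(1μF, Q=11μC, V=11.00V), C4(5μF, Q=1μC, V=0.20V), C5(1μF, Q=12μC, V=12.00V)
Op 1: CLOSE 2-4: Q_total=12.00, C_total=6.00, V=2.00; Q2=2.00, Q4=10.00; dissipated=48.600
Op 2: GROUND 2: Q2=0; energy lost=2.000
Total dissipated: 50.600 μJ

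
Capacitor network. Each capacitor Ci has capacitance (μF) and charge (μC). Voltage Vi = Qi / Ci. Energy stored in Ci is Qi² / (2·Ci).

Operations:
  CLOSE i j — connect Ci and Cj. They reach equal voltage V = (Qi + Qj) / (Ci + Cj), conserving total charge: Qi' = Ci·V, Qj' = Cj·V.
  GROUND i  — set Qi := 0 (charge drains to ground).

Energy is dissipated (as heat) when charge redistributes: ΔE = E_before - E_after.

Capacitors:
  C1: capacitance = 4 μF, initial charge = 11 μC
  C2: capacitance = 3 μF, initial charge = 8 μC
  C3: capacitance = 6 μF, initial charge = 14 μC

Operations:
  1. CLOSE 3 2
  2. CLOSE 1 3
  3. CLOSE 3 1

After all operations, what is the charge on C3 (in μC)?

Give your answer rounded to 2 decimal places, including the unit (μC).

Initial: C1(4μF, Q=11μC, V=2.75V), C2(3μF, Q=8μC, V=2.67V), C3(6μF, Q=14μC, V=2.33V)
Op 1: CLOSE 3-2: Q_total=22.00, C_total=9.00, V=2.44; Q3=14.67, Q2=7.33; dissipated=0.111
Op 2: CLOSE 1-3: Q_total=25.67, C_total=10.00, V=2.57; Q1=10.27, Q3=15.40; dissipated=0.112
Op 3: CLOSE 3-1: Q_total=25.67, C_total=10.00, V=2.57; Q3=15.40, Q1=10.27; dissipated=0.000
Final charges: Q1=10.27, Q2=7.33, Q3=15.40

Answer: 15.40 μC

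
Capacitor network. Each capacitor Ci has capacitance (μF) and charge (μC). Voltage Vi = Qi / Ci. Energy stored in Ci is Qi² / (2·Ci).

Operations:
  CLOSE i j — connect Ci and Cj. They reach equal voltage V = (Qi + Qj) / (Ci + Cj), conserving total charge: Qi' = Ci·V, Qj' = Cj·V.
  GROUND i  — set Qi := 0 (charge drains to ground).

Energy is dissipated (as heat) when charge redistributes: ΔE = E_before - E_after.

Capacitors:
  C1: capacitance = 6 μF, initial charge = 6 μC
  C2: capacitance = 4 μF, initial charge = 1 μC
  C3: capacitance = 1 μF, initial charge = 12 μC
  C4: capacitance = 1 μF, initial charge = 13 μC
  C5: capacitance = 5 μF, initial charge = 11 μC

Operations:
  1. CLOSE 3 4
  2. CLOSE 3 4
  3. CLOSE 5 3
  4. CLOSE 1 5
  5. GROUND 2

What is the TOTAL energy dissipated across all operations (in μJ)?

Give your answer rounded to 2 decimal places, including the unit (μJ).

Initial: C1(6μF, Q=6μC, V=1.00V), C2(4μF, Q=1μC, V=0.25V), C3(1μF, Q=12μC, V=12.00V), C4(1μF, Q=13μC, V=13.00V), C5(5μF, Q=11μC, V=2.20V)
Op 1: CLOSE 3-4: Q_total=25.00, C_total=2.00, V=12.50; Q3=12.50, Q4=12.50; dissipated=0.250
Op 2: CLOSE 3-4: Q_total=25.00, C_total=2.00, V=12.50; Q3=12.50, Q4=12.50; dissipated=0.000
Op 3: CLOSE 5-3: Q_total=23.50, C_total=6.00, V=3.92; Q5=19.58, Q3=3.92; dissipated=44.204
Op 4: CLOSE 1-5: Q_total=25.58, C_total=11.00, V=2.33; Q1=13.95, Q5=11.63; dissipated=11.600
Op 5: GROUND 2: Q2=0; energy lost=0.125
Total dissipated: 56.180 μJ

Answer: 56.18 μJ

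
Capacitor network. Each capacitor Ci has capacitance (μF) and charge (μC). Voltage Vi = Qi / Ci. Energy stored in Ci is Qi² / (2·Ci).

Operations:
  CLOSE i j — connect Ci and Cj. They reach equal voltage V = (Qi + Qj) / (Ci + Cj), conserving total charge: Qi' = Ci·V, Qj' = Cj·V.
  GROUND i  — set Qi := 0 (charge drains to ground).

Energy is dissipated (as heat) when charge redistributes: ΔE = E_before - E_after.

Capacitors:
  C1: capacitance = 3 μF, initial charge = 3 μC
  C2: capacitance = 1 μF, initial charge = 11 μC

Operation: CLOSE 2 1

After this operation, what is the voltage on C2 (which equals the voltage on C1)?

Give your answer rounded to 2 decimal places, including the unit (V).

Answer: 3.50 V

Derivation:
Initial: C1(3μF, Q=3μC, V=1.00V), C2(1μF, Q=11μC, V=11.00V)
Op 1: CLOSE 2-1: Q_total=14.00, C_total=4.00, V=3.50; Q2=3.50, Q1=10.50; dissipated=37.500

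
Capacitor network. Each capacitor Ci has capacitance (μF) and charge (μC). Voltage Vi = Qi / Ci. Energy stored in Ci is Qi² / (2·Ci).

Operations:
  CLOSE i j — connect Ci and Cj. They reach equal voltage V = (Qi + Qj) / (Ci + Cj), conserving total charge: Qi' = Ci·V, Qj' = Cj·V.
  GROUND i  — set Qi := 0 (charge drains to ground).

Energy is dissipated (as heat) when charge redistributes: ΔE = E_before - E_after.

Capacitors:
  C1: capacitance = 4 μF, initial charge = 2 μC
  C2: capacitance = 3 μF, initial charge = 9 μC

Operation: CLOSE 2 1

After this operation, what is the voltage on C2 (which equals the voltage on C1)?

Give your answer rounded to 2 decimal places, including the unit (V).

Answer: 1.57 V

Derivation:
Initial: C1(4μF, Q=2μC, V=0.50V), C2(3μF, Q=9μC, V=3.00V)
Op 1: CLOSE 2-1: Q_total=11.00, C_total=7.00, V=1.57; Q2=4.71, Q1=6.29; dissipated=5.357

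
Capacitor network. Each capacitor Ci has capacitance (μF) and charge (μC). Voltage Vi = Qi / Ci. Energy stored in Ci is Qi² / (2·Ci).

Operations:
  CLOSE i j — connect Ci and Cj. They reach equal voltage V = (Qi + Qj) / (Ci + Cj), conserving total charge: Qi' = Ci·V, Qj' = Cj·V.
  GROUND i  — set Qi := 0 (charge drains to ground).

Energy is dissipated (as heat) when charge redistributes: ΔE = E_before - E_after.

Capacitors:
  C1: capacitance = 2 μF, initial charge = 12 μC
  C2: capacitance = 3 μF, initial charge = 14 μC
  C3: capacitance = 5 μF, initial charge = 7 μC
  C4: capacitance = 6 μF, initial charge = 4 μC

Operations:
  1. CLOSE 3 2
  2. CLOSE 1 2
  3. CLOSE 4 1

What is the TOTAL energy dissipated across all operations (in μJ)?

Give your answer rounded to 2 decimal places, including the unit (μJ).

Answer: 25.05 μJ

Derivation:
Initial: C1(2μF, Q=12μC, V=6.00V), C2(3μF, Q=14μC, V=4.67V), C3(5μF, Q=7μC, V=1.40V), C4(6μF, Q=4μC, V=0.67V)
Op 1: CLOSE 3-2: Q_total=21.00, C_total=8.00, V=2.62; Q3=13.12, Q2=7.88; dissipated=10.004
Op 2: CLOSE 1-2: Q_total=19.88, C_total=5.00, V=3.98; Q1=7.95, Q2=11.93; dissipated=6.834
Op 3: CLOSE 4-1: Q_total=11.95, C_total=8.00, V=1.49; Q4=8.96, Q1=2.99; dissipated=8.209
Total dissipated: 25.047 μJ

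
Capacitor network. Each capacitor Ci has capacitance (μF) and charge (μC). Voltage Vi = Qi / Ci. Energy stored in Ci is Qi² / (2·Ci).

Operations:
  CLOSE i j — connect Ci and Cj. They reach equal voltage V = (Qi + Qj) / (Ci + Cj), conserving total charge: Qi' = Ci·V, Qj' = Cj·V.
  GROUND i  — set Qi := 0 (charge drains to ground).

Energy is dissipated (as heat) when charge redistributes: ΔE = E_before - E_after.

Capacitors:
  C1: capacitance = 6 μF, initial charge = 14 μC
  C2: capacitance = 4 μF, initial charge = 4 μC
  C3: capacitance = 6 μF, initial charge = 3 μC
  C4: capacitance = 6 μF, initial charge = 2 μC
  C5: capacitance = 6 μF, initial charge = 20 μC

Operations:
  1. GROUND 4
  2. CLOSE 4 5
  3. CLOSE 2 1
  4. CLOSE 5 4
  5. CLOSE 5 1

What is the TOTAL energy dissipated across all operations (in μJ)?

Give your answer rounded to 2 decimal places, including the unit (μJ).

Answer: 19.16 μJ

Derivation:
Initial: C1(6μF, Q=14μC, V=2.33V), C2(4μF, Q=4μC, V=1.00V), C3(6μF, Q=3μC, V=0.50V), C4(6μF, Q=2μC, V=0.33V), C5(6μF, Q=20μC, V=3.33V)
Op 1: GROUND 4: Q4=0; energy lost=0.333
Op 2: CLOSE 4-5: Q_total=20.00, C_total=12.00, V=1.67; Q4=10.00, Q5=10.00; dissipated=16.667
Op 3: CLOSE 2-1: Q_total=18.00, C_total=10.00, V=1.80; Q2=7.20, Q1=10.80; dissipated=2.133
Op 4: CLOSE 5-4: Q_total=20.00, C_total=12.00, V=1.67; Q5=10.00, Q4=10.00; dissipated=0.000
Op 5: CLOSE 5-1: Q_total=20.80, C_total=12.00, V=1.73; Q5=10.40, Q1=10.40; dissipated=0.027
Total dissipated: 19.160 μJ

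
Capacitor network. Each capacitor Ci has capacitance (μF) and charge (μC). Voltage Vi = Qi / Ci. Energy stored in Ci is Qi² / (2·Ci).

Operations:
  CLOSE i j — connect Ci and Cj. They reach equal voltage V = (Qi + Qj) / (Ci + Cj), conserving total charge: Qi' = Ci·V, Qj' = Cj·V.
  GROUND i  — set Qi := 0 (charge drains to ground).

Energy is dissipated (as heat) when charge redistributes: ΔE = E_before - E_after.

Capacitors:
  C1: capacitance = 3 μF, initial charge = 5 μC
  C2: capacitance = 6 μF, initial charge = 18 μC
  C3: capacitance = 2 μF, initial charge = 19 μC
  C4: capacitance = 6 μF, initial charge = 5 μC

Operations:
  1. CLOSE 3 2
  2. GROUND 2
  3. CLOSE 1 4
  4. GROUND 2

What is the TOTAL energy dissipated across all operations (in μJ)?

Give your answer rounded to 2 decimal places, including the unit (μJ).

Initial: C1(3μF, Q=5μC, V=1.67V), C2(6μF, Q=18μC, V=3.00V), C3(2μF, Q=19μC, V=9.50V), C4(6μF, Q=5μC, V=0.83V)
Op 1: CLOSE 3-2: Q_total=37.00, C_total=8.00, V=4.62; Q3=9.25, Q2=27.75; dissipated=31.688
Op 2: GROUND 2: Q2=0; energy lost=64.172
Op 3: CLOSE 1-4: Q_total=10.00, C_total=9.00, V=1.11; Q1=3.33, Q4=6.67; dissipated=0.694
Op 4: GROUND 2: Q2=0; energy lost=0.000
Total dissipated: 96.554 μJ

Answer: 96.55 μJ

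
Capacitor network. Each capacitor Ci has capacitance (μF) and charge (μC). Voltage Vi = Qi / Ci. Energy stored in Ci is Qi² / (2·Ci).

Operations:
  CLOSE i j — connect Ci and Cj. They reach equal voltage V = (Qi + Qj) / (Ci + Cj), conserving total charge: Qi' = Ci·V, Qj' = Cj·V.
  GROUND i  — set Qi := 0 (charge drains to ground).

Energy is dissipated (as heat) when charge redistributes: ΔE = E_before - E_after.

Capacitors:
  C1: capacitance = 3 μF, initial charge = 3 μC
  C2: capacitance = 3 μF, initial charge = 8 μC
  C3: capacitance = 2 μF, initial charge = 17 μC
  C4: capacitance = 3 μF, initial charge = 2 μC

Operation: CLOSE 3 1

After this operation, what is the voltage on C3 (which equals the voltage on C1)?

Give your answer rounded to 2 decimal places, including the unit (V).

Initial: C1(3μF, Q=3μC, V=1.00V), C2(3μF, Q=8μC, V=2.67V), C3(2μF, Q=17μC, V=8.50V), C4(3μF, Q=2μC, V=0.67V)
Op 1: CLOSE 3-1: Q_total=20.00, C_total=5.00, V=4.00; Q3=8.00, Q1=12.00; dissipated=33.750

Answer: 4.00 V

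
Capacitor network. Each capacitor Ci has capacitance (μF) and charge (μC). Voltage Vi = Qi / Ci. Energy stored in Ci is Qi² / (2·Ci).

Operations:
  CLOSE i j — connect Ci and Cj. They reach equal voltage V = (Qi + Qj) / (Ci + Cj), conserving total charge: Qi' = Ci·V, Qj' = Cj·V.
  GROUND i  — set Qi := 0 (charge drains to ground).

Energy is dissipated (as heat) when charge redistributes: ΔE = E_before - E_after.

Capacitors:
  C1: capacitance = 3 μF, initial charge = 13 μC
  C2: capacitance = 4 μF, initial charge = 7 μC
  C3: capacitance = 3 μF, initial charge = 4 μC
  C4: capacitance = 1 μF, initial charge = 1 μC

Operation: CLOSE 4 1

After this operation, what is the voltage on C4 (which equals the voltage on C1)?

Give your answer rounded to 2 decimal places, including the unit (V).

Initial: C1(3μF, Q=13μC, V=4.33V), C2(4μF, Q=7μC, V=1.75V), C3(3μF, Q=4μC, V=1.33V), C4(1μF, Q=1μC, V=1.00V)
Op 1: CLOSE 4-1: Q_total=14.00, C_total=4.00, V=3.50; Q4=3.50, Q1=10.50; dissipated=4.167

Answer: 3.50 V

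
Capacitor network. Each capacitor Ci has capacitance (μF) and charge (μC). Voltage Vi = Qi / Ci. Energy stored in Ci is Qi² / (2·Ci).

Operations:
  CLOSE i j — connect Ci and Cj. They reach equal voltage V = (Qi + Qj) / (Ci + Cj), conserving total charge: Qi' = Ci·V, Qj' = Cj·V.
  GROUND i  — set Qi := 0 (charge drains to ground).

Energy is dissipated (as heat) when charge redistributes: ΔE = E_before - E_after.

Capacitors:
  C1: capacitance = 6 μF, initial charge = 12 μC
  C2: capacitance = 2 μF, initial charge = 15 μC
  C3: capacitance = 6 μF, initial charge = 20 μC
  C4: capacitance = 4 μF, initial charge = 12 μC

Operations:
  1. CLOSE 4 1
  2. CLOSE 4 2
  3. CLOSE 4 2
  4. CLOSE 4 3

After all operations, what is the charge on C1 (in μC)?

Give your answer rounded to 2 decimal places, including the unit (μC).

Initial: C1(6μF, Q=12μC, V=2.00V), C2(2μF, Q=15μC, V=7.50V), C3(6μF, Q=20μC, V=3.33V), C4(4μF, Q=12μC, V=3.00V)
Op 1: CLOSE 4-1: Q_total=24.00, C_total=10.00, V=2.40; Q4=9.60, Q1=14.40; dissipated=1.200
Op 2: CLOSE 4-2: Q_total=24.60, C_total=6.00, V=4.10; Q4=16.40, Q2=8.20; dissipated=17.340
Op 3: CLOSE 4-2: Q_total=24.60, C_total=6.00, V=4.10; Q4=16.40, Q2=8.20; dissipated=0.000
Op 4: CLOSE 4-3: Q_total=36.40, C_total=10.00, V=3.64; Q4=14.56, Q3=21.84; dissipated=0.705
Final charges: Q1=14.40, Q2=8.20, Q3=21.84, Q4=14.56

Answer: 14.40 μC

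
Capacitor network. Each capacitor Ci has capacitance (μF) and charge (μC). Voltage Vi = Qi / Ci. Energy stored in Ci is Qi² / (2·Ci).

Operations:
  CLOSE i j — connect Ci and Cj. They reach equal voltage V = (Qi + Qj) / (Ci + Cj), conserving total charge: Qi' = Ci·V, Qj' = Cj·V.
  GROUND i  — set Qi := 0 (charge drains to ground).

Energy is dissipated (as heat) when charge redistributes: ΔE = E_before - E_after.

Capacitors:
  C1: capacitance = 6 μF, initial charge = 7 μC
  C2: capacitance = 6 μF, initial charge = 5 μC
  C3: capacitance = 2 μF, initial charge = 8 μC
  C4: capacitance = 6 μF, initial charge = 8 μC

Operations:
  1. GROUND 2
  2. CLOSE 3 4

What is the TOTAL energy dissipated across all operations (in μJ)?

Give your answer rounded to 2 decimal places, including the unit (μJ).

Answer: 7.42 μJ

Derivation:
Initial: C1(6μF, Q=7μC, V=1.17V), C2(6μF, Q=5μC, V=0.83V), C3(2μF, Q=8μC, V=4.00V), C4(6μF, Q=8μC, V=1.33V)
Op 1: GROUND 2: Q2=0; energy lost=2.083
Op 2: CLOSE 3-4: Q_total=16.00, C_total=8.00, V=2.00; Q3=4.00, Q4=12.00; dissipated=5.333
Total dissipated: 7.417 μJ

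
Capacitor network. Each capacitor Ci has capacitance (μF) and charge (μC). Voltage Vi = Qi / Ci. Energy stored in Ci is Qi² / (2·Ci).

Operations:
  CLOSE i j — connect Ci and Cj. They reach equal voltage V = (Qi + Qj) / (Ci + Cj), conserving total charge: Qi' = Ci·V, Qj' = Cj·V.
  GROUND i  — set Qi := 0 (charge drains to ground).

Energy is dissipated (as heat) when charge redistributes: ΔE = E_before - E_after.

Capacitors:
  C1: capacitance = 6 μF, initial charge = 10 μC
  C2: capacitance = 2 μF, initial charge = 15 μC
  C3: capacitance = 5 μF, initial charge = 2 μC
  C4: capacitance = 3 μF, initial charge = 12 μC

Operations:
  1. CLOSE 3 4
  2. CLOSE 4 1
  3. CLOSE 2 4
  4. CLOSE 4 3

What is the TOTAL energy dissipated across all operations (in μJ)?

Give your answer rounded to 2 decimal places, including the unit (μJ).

Initial: C1(6μF, Q=10μC, V=1.67V), C2(2μF, Q=15μC, V=7.50V), C3(5μF, Q=2μC, V=0.40V), C4(3μF, Q=12μC, V=4.00V)
Op 1: CLOSE 3-4: Q_total=14.00, C_total=8.00, V=1.75; Q3=8.75, Q4=5.25; dissipated=12.150
Op 2: CLOSE 4-1: Q_total=15.25, C_total=9.00, V=1.69; Q4=5.08, Q1=10.17; dissipated=0.007
Op 3: CLOSE 2-4: Q_total=20.08, C_total=5.00, V=4.02; Q2=8.03, Q4=12.05; dissipated=20.223
Op 4: CLOSE 4-3: Q_total=20.80, C_total=8.00, V=2.60; Q4=7.80, Q3=13.00; dissipated=4.817
Total dissipated: 37.196 μJ

Answer: 37.20 μJ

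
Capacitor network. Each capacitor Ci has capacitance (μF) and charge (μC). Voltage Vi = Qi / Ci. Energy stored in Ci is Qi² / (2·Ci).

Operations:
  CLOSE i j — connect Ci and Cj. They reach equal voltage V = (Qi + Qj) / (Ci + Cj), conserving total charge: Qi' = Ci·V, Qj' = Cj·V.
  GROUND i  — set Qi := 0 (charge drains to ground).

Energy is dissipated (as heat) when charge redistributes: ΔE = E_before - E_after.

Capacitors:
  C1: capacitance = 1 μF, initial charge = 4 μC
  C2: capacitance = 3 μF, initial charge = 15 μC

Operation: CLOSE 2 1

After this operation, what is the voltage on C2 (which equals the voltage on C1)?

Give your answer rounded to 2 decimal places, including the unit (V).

Initial: C1(1μF, Q=4μC, V=4.00V), C2(3μF, Q=15μC, V=5.00V)
Op 1: CLOSE 2-1: Q_total=19.00, C_total=4.00, V=4.75; Q2=14.25, Q1=4.75; dissipated=0.375

Answer: 4.75 V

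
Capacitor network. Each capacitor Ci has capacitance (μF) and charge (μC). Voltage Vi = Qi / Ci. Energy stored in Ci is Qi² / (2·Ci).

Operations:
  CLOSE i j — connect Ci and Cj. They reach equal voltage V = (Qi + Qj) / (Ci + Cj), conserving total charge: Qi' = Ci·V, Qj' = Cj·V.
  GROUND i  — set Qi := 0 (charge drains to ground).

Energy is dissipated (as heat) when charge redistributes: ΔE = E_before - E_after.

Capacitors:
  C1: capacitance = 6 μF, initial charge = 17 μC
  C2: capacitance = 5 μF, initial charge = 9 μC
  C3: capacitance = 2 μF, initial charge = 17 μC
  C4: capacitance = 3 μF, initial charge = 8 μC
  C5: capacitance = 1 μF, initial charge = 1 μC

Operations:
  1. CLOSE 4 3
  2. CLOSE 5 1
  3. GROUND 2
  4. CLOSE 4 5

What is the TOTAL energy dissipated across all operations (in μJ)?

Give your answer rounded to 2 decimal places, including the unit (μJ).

Initial: C1(6μF, Q=17μC, V=2.83V), C2(5μF, Q=9μC, V=1.80V), C3(2μF, Q=17μC, V=8.50V), C4(3μF, Q=8μC, V=2.67V), C5(1μF, Q=1μC, V=1.00V)
Op 1: CLOSE 4-3: Q_total=25.00, C_total=5.00, V=5.00; Q4=15.00, Q3=10.00; dissipated=20.417
Op 2: CLOSE 5-1: Q_total=18.00, C_total=7.00, V=2.57; Q5=2.57, Q1=15.43; dissipated=1.440
Op 3: GROUND 2: Q2=0; energy lost=8.100
Op 4: CLOSE 4-5: Q_total=17.57, C_total=4.00, V=4.39; Q4=13.18, Q5=4.39; dissipated=2.212
Total dissipated: 32.169 μJ

Answer: 32.17 μJ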